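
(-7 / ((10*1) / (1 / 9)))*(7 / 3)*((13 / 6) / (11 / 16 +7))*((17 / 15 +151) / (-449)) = 5814536 / 335504025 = 0.02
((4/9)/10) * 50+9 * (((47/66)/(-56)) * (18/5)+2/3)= 7.81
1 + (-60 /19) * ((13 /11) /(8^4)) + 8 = 1925949 /214016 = 9.00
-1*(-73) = 73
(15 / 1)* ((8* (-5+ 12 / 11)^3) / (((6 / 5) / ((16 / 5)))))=-25442240 / 1331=-19115.13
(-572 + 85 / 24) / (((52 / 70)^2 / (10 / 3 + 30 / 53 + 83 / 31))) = -541774785475 / 79968096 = -6774.89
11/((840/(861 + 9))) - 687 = -18917/28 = -675.61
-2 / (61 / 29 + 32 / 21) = -1218 / 2209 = -0.55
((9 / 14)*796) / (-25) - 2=-22.47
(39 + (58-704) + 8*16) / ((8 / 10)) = -2395 / 4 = -598.75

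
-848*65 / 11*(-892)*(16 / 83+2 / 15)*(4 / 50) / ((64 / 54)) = 2245704552 / 22825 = 98387.93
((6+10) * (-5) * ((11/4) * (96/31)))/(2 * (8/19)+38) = -66880/3813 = -17.54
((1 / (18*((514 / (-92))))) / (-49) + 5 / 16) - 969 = -1756609795 / 1813392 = -968.69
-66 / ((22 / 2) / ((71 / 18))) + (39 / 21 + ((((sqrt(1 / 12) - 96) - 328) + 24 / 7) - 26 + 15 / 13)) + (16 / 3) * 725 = sqrt(3) / 6 + 309349 / 91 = 3399.73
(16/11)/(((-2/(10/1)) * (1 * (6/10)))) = -400/33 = -12.12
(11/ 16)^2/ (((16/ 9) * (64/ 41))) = 44649/ 262144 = 0.17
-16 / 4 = -4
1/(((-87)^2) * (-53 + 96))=1/325467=0.00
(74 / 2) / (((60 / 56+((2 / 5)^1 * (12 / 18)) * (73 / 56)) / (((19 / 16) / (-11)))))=-73815 / 26224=-2.81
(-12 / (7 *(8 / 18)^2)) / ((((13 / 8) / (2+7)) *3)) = -1458 / 91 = -16.02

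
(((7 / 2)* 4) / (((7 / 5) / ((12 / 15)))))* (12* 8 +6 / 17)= 13104 / 17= 770.82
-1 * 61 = -61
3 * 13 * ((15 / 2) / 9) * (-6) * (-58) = 11310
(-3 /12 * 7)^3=-5.36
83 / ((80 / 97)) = 8051 / 80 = 100.64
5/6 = 0.83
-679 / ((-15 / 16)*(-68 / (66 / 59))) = -59752 / 5015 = -11.91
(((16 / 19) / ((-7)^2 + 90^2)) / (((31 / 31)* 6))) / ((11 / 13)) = 104 / 5109423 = 0.00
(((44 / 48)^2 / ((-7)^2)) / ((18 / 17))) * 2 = 2057 / 63504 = 0.03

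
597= 597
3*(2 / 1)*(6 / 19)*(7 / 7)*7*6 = 1512 / 19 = 79.58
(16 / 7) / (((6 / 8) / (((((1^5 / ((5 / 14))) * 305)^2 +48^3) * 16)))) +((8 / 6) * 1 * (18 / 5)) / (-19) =81706249736 / 1995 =40955513.65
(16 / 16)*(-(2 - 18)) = 16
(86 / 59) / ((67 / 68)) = 5848 / 3953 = 1.48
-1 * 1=-1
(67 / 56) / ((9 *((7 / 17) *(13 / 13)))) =1139 / 3528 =0.32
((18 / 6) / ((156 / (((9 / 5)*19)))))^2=29241 / 67600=0.43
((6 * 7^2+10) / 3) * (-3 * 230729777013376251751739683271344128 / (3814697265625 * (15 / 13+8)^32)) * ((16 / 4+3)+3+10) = -124229430729610868528201039307337207570838658178262129023601645779930841088 / 1995229412396633876089918051411493131613448020199551217334950758789825439453125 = -0.00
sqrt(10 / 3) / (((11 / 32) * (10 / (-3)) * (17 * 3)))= -16 * sqrt(30) / 2805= -0.03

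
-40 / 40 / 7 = -1 / 7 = -0.14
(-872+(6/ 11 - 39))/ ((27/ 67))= -671005/ 297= -2259.28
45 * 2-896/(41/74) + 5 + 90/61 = -3803259/2501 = -1520.70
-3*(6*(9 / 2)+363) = -1170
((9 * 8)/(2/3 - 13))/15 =-72/185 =-0.39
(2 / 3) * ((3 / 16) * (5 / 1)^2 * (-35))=-875 / 8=-109.38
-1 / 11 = -0.09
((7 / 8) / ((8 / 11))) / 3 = 77 / 192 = 0.40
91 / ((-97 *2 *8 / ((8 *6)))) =-2.81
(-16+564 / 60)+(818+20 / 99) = 401743 / 495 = 811.60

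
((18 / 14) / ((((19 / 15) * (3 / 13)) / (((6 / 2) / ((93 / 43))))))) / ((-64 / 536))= -1685385 / 32984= -51.10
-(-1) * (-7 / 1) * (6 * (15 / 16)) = -315 / 8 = -39.38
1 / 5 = 0.20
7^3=343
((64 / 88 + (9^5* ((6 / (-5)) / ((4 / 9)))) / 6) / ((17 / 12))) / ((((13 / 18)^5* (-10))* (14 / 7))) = 8284372988616 / 1735794775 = 4772.67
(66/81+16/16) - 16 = -383/27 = -14.19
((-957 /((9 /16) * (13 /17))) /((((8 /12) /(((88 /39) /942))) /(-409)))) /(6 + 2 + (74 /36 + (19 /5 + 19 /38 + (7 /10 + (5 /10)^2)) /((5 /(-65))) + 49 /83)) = -259205170048 /4566886493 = -56.76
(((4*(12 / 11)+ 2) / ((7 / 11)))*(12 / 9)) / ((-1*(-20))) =0.67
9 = 9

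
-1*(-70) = 70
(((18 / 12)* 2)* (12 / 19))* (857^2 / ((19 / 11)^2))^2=284312876373080676 / 2476099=114822903435.23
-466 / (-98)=233 / 49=4.76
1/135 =0.01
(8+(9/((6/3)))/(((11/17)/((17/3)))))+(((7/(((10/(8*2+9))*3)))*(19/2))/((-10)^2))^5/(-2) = 830043909445177/17517772800000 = 47.38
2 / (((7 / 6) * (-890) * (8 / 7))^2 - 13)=18 / 12673483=0.00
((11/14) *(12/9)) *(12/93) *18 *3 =7.30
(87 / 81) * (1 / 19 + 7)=3886 / 513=7.58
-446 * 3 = -1338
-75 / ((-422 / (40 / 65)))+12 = 33216 / 2743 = 12.11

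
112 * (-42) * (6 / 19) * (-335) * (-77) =-728038080 / 19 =-38317793.68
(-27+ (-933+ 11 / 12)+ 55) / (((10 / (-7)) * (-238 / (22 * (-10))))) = 119339 / 204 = 585.00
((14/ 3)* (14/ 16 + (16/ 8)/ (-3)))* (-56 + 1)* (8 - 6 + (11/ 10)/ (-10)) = -1617/ 16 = -101.06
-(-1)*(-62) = -62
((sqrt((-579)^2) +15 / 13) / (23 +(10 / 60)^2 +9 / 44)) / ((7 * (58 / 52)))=373329 / 116725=3.20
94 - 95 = -1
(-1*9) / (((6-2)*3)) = -3 / 4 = -0.75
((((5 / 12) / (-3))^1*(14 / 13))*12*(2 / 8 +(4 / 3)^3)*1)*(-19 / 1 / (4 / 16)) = 376390 / 1053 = 357.45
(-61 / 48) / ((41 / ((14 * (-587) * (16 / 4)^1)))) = 250649 / 246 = 1018.90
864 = 864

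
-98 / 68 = -49 / 34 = -1.44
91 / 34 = 2.68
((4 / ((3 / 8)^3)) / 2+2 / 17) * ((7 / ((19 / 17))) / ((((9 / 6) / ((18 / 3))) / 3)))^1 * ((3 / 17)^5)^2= 3207909096 / 38303884108531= 0.00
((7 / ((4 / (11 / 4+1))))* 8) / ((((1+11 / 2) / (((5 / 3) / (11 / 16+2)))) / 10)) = 28000 / 559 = 50.09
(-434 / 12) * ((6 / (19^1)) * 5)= -1085 / 19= -57.11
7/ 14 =1/ 2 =0.50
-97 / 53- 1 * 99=-100.83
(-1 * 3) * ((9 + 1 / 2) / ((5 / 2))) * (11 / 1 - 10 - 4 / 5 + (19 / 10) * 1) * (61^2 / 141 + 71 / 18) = -3413179 / 4700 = -726.21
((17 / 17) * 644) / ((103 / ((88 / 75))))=56672 / 7725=7.34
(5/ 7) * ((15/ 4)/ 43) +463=463.06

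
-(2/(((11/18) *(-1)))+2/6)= 97/33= 2.94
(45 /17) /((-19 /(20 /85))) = -180 /5491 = -0.03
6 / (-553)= -0.01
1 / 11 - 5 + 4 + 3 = 23 / 11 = 2.09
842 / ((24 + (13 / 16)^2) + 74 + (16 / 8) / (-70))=7544320 / 883739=8.54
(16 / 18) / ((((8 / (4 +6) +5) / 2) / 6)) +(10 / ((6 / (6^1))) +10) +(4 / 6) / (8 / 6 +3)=24874 / 1131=21.99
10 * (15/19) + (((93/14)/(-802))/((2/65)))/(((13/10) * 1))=1640025/213332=7.69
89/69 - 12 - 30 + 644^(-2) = -50651885/1244208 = -40.71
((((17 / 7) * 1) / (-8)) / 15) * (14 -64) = 85 / 84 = 1.01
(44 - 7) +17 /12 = 461 /12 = 38.42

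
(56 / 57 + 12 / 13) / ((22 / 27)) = 6354 / 2717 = 2.34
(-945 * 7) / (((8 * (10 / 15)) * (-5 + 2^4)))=-19845 / 176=-112.76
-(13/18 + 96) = -1741/18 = -96.72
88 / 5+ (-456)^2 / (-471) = -332744 / 785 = -423.88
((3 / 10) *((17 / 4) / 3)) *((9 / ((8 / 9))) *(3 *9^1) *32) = 37179 / 10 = 3717.90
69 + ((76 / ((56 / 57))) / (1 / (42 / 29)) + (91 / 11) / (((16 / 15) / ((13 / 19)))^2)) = 5437371975 / 29480704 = 184.44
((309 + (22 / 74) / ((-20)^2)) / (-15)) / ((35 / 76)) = -44.73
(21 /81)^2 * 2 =98 /729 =0.13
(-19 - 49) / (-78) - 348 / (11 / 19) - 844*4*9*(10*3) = -391299574 / 429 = -912120.22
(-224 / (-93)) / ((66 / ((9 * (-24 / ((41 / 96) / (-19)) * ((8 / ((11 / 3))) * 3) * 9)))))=3177086976 / 153791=20658.47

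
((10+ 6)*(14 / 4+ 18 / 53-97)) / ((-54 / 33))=910.90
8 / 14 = 4 / 7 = 0.57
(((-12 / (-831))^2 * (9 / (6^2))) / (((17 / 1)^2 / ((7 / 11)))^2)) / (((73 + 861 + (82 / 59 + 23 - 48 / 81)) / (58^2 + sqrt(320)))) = 2497824 * sqrt(5) / 1183123144100459419 + 1050334992 / 1183123144100459419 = 0.00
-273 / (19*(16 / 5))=-1365 / 304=-4.49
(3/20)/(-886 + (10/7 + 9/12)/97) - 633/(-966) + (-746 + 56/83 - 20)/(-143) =92072814598153/15327496634450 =6.01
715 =715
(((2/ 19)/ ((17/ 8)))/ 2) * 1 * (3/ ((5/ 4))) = 96/ 1615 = 0.06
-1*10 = -10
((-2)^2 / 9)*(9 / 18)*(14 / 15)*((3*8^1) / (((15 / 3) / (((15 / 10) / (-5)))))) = -112 / 375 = -0.30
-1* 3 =-3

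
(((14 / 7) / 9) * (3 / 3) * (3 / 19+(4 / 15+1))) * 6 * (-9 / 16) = -203 / 190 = -1.07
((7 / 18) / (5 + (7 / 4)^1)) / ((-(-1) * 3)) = 14 / 729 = 0.02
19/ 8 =2.38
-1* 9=-9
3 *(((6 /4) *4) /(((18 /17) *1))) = 17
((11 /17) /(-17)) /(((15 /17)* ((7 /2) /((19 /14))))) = -209 /12495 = -0.02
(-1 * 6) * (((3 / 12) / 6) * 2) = -1 / 2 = -0.50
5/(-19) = -5/19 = -0.26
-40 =-40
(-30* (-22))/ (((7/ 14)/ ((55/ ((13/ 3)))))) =16753.85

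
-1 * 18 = -18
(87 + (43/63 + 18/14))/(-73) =-5605/4599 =-1.22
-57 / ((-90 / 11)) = 209 / 30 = 6.97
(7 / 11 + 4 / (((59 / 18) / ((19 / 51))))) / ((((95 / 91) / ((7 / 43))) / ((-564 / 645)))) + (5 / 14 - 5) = -650031566483 / 135660113050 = -4.79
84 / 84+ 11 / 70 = 81 / 70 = 1.16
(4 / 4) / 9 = 1 / 9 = 0.11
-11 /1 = -11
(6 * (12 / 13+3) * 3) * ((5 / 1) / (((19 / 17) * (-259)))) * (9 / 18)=-39015 / 63973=-0.61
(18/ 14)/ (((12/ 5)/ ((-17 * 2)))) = -255/ 14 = -18.21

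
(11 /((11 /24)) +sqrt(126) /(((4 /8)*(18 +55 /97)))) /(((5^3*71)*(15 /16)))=3104*sqrt(14) /79919375 +128 /44375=0.00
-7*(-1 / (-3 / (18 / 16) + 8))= 21 / 16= 1.31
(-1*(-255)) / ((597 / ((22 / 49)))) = 1870 / 9751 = 0.19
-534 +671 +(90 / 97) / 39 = 172787 / 1261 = 137.02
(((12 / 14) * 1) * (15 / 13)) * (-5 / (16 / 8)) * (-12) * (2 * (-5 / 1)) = -27000 / 91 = -296.70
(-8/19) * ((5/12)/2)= -5/57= -0.09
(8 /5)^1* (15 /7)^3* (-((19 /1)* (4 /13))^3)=-2370470400 /753571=-3145.65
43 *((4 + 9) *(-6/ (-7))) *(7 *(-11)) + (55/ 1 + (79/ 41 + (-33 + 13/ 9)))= -36868.63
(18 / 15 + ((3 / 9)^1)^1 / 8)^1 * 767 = 114283 / 120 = 952.36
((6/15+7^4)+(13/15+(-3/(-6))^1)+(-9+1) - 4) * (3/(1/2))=71723/5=14344.60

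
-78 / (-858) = 1 / 11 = 0.09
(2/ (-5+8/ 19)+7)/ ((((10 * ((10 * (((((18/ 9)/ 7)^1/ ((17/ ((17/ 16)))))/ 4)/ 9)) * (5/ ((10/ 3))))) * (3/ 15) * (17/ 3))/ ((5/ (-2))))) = -95928/ 493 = -194.58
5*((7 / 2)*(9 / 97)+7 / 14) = 400 / 97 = 4.12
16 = 16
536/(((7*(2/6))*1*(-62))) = -804/217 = -3.71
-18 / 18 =-1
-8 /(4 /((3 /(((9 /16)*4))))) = -8 /3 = -2.67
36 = 36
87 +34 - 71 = 50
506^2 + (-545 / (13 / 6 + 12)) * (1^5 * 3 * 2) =4348688 / 17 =255805.18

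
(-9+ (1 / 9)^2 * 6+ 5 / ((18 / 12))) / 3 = -151 / 81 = -1.86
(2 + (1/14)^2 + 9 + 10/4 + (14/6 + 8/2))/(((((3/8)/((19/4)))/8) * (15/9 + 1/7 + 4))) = 443270/1281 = 346.03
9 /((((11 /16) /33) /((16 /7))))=6912 /7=987.43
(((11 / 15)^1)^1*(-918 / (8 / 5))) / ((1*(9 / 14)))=-1309 / 2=-654.50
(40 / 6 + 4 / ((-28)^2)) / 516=3923 / 303408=0.01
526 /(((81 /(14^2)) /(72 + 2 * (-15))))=1443344 /27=53457.19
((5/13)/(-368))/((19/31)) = -0.00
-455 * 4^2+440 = -6840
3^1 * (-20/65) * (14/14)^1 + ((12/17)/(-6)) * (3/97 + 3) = -27432/21437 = -1.28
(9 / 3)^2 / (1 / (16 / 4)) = 36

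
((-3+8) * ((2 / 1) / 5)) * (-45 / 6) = -15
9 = 9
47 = 47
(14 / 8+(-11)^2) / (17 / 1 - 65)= -491 / 192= -2.56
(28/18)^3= 2744/729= 3.76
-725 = -725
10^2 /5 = 20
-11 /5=-2.20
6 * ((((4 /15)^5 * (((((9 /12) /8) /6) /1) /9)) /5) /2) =16 /11390625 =0.00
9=9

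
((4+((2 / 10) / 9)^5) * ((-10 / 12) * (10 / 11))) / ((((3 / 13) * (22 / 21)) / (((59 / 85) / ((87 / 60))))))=-7925852035738 / 1320918748875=-6.00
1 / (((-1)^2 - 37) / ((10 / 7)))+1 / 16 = 23 / 1008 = 0.02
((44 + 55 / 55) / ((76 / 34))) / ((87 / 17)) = 4335 / 1102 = 3.93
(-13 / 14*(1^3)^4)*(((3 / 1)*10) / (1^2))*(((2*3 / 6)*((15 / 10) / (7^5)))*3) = -1755 / 235298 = -0.01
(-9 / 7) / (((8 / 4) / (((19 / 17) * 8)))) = -684 / 119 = -5.75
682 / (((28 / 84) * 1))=2046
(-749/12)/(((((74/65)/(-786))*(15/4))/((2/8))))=1275547/444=2872.85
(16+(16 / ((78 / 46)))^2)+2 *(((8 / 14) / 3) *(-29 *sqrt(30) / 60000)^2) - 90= 15.04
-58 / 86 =-29 / 43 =-0.67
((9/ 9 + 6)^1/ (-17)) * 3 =-21/ 17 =-1.24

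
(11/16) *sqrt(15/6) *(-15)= -165 *sqrt(10)/32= -16.31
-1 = -1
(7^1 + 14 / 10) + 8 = 82 / 5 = 16.40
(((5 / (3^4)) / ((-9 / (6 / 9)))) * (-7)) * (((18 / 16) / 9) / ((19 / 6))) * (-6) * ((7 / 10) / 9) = -49 / 83106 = -0.00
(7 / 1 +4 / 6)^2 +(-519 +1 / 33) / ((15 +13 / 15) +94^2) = 385932256 / 6572511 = 58.72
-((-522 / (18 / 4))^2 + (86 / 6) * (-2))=-40282 / 3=-13427.33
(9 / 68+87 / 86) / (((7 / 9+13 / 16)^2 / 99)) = 1716707520 / 38334371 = 44.78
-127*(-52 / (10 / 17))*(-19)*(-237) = 252771402 / 5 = 50554280.40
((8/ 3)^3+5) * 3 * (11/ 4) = 7117/ 36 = 197.69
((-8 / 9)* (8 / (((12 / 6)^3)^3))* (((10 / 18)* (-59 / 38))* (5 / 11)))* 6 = 1475 / 45144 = 0.03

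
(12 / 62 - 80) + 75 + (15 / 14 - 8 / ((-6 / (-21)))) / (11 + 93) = -17587 / 3472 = -5.07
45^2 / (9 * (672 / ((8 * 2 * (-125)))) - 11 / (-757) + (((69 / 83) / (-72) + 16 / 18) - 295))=-1145094975000 / 168021977621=-6.82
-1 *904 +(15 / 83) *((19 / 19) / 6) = -150059 / 166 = -903.97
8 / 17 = 0.47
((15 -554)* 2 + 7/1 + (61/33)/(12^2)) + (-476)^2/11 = 19526.83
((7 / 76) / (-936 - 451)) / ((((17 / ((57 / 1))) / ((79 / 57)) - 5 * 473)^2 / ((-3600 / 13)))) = 9829575 / 2989171685216509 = 0.00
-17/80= -0.21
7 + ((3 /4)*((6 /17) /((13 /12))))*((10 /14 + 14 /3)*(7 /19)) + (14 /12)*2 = 123674 /12597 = 9.82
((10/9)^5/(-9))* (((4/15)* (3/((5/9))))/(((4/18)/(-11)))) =88000/6561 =13.41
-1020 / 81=-340 / 27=-12.59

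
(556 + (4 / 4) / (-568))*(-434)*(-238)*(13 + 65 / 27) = 565419168496 / 639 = 884850028.95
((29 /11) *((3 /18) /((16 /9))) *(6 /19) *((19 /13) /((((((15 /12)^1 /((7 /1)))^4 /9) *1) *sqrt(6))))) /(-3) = -137.40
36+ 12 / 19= 696 / 19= 36.63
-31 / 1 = -31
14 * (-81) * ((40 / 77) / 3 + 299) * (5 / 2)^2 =-46648575 / 22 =-2120389.77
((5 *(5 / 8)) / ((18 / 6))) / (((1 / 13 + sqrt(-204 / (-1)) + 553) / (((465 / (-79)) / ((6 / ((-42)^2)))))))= -122679375 / 37615376 + 443625 *sqrt(51) / 37615376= -3.18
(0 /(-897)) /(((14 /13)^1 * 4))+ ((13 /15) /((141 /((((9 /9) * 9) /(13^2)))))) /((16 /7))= 7 /48880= 0.00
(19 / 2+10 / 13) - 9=33 / 26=1.27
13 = 13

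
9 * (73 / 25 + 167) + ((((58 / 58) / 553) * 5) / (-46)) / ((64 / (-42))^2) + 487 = 187575327037 / 93030400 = 2016.28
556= 556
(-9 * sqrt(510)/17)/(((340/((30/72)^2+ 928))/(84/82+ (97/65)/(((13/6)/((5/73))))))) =-34.97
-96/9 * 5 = -160/3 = -53.33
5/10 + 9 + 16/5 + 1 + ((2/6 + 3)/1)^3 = 13699/270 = 50.74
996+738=1734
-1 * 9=-9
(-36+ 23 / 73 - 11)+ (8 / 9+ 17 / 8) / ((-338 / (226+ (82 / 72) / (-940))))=-2927739841879 / 60117707520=-48.70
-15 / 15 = -1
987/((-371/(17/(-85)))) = 141/265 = 0.53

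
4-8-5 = -9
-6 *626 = -3756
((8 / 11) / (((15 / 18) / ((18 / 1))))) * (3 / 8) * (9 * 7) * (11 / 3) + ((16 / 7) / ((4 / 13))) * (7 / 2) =6934 / 5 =1386.80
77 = 77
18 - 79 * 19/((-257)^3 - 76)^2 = 5186508977870597/288139387659561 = 18.00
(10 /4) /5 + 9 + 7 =33 /2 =16.50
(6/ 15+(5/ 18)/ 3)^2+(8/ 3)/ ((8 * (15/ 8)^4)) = 491377/ 1822500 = 0.27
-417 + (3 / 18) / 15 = -37529 / 90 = -416.99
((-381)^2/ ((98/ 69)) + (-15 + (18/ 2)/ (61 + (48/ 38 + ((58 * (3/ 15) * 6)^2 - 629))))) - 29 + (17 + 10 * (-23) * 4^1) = 10080964647539/ 99557024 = 101258.20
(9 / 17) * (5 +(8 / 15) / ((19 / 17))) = 4683 / 1615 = 2.90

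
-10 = -10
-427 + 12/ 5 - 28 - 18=-2353/ 5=-470.60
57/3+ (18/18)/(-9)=170/9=18.89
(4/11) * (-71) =-284/11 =-25.82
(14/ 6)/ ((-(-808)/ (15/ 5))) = 7/ 808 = 0.01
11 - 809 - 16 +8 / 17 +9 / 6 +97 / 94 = -647987 / 799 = -811.00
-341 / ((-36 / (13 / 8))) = 4433 / 288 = 15.39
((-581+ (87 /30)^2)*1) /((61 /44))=-629849 /1525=-413.02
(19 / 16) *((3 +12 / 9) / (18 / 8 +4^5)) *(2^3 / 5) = 494 / 61575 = 0.01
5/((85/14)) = 14/17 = 0.82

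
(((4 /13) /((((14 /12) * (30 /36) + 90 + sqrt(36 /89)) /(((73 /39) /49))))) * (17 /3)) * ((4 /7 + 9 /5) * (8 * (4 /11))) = 180843215360 /35802716258309 - 670076928 * sqrt(89) /179013581291545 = 0.01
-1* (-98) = 98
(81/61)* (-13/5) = -3.45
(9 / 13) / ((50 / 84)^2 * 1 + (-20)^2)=15876 / 9180925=0.00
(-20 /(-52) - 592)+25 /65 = -7686 /13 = -591.23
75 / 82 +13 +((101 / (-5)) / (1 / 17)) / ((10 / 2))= -112269 / 2050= -54.77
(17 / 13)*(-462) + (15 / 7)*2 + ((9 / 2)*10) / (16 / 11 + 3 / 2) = -53202 / 91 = -584.64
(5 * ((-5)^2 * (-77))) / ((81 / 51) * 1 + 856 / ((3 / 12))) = -32725 / 11647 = -2.81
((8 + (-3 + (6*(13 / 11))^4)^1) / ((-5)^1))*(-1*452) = 16763893972 / 73205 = 228999.30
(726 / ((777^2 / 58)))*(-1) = -14036 / 201243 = -0.07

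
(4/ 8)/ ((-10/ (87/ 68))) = -87/ 1360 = -0.06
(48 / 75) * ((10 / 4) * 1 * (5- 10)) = -8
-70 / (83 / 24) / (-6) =3.37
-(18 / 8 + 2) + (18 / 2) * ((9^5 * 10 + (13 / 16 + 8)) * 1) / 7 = 85031353 / 112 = 759208.51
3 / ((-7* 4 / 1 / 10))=-15 / 14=-1.07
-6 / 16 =-3 / 8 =-0.38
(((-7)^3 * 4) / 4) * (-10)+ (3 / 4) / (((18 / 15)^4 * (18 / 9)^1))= 11854705 / 3456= 3430.18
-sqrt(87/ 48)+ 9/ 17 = 9/ 17 - sqrt(29)/ 4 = -0.82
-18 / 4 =-9 / 2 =-4.50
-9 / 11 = -0.82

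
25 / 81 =0.31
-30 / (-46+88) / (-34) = 5 / 238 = 0.02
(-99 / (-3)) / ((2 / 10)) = 165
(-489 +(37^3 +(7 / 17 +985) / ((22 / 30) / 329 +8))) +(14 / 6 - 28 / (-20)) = 506439425852 / 10070205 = 50290.88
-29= -29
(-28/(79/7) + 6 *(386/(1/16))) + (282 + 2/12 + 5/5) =17697589/474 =37336.69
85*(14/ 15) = 238/ 3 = 79.33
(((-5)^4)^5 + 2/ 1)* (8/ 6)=127156575520836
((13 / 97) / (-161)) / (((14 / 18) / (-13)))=0.01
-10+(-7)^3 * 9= -3097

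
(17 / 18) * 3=17 / 6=2.83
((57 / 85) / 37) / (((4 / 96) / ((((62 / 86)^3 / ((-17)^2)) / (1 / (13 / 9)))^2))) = 0.00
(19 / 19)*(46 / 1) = 46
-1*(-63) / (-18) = -7 / 2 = -3.50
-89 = -89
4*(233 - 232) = 4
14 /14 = 1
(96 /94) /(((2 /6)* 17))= 144 /799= 0.18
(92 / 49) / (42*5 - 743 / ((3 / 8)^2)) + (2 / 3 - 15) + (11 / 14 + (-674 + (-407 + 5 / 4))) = -1093.30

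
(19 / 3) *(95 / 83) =1805 / 249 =7.25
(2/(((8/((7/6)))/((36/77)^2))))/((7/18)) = 972/5929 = 0.16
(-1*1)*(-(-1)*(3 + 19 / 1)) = -22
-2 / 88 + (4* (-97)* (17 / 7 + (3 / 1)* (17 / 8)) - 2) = -1052685 / 308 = -3417.81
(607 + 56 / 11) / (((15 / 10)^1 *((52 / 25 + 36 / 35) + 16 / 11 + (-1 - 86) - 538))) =-2356550 / 3583023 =-0.66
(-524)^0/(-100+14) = -1/86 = -0.01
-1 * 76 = -76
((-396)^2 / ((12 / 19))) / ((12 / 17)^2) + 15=1993293 / 4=498323.25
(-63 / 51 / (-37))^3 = 0.00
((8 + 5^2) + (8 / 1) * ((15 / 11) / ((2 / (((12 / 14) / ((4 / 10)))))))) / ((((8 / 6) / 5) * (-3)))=-17205 / 308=-55.86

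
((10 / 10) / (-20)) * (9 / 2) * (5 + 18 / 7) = -477 / 280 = -1.70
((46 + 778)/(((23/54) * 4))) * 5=55620/23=2418.26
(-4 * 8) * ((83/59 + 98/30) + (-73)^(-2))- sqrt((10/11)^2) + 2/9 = -23382859964/155633445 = -150.24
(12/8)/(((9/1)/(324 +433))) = 757/6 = 126.17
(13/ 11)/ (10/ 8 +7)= 52/ 363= 0.14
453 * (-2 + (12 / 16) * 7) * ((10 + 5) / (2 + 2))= 5520.94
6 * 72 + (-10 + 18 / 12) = 423.50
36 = 36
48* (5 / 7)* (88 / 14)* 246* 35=12988800 / 7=1855542.86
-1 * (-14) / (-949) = -14 / 949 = -0.01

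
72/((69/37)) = 888/23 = 38.61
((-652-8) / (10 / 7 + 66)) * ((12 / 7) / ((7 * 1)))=-990 / 413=-2.40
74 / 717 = 0.10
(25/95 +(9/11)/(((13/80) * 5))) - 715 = -1939204/2717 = -713.73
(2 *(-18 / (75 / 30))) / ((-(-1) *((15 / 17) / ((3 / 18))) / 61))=-4148 / 25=-165.92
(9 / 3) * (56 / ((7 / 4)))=96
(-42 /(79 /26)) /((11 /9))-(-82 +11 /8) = 481881 /6952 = 69.32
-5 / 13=-0.38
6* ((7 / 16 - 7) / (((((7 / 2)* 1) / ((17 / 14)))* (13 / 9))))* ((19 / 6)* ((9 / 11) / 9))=-43605 / 16016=-2.72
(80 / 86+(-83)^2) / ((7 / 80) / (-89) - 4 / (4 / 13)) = -2109421040 / 3980381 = -529.95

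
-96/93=-32/31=-1.03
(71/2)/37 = 0.96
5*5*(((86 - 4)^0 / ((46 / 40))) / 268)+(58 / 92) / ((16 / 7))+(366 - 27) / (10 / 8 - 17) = -21919403 / 1035552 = -21.17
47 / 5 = 9.40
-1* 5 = -5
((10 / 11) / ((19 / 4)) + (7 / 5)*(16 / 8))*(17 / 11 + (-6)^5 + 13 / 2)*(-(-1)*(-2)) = 106843554 / 2299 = 46473.93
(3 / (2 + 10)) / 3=1 / 12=0.08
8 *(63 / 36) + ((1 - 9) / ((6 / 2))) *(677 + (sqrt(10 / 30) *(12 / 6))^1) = -5374 / 3 - 16 *sqrt(3) / 9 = -1794.41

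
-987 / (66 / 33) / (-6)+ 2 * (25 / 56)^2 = 82.65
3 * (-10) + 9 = -21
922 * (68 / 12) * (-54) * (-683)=192696156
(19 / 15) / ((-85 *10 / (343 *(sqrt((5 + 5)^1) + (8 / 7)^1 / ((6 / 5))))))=-6517 *sqrt(10) / 12750 - 1862 / 3825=-2.10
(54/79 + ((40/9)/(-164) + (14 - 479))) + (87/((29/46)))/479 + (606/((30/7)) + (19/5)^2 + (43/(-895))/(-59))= -1136285037002516/3686667939225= -308.21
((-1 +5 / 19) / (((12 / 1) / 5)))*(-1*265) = 9275 / 114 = 81.36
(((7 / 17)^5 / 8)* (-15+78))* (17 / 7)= 151263 / 668168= 0.23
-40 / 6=-20 / 3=-6.67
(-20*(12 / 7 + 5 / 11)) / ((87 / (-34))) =113560 / 6699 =16.95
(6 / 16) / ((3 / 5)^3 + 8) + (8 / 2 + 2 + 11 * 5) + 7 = 559063 / 8216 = 68.05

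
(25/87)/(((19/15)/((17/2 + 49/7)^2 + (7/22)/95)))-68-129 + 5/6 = -141.66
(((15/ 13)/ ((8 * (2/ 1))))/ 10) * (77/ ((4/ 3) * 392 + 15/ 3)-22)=-103785/ 658528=-0.16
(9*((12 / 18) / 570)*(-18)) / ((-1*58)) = 9 / 2755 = 0.00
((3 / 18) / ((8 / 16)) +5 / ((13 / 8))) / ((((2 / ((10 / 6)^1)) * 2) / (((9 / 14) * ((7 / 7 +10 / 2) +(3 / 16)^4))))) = 37363215 / 6815744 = 5.48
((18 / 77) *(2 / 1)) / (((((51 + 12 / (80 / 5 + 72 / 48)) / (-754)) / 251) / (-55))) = 94156.22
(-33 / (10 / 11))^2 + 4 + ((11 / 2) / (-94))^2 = 1167848309 / 883600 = 1321.69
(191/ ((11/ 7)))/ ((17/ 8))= 10696/ 187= 57.20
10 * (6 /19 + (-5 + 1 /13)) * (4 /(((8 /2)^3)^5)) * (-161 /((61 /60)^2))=103060125 /3854930280448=0.00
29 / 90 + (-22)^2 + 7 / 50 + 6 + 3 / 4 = 442091 / 900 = 491.21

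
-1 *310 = -310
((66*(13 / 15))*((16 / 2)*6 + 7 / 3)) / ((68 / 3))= 127.02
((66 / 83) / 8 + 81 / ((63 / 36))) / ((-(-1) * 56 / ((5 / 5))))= 107799 / 130144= 0.83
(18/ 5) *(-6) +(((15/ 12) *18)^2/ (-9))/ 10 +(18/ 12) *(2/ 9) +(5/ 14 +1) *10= -13.32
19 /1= 19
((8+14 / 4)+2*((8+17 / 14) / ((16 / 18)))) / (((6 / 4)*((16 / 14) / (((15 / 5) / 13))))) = 1805 / 416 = 4.34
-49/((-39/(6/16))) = 49/104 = 0.47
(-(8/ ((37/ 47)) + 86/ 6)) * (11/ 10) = -29909/ 1110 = -26.95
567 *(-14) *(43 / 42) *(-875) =7111125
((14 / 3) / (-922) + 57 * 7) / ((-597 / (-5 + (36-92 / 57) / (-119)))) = 2828026250 / 800055819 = 3.53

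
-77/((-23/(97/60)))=7469/1380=5.41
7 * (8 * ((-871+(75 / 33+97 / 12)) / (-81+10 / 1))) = 1590470 / 2343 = 678.82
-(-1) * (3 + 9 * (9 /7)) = 102 /7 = 14.57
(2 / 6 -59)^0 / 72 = 0.01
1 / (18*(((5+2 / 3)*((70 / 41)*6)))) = 41 / 42840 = 0.00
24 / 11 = 2.18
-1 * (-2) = 2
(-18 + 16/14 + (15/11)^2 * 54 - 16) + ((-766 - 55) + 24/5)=-3170507/4235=-748.64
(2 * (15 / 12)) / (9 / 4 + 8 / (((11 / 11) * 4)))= 10 / 17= 0.59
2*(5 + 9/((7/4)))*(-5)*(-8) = 5680/7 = 811.43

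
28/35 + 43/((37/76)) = 16488/185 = 89.12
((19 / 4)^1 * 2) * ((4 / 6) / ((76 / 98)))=49 / 6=8.17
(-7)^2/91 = 7/13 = 0.54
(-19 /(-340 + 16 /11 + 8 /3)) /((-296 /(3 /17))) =-1881 /55774688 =-0.00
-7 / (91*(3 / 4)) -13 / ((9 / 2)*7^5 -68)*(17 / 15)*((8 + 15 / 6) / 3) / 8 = -24200431 / 235758120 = -0.10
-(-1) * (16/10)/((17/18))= 144/85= 1.69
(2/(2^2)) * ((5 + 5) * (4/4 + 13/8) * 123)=1614.38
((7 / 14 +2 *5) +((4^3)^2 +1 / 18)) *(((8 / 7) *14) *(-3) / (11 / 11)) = -197114.67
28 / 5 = 5.60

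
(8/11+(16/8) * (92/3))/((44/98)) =50176/363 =138.23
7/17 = 0.41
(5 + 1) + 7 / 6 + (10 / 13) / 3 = 193 / 26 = 7.42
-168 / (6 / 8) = -224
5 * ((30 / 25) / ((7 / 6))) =36 / 7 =5.14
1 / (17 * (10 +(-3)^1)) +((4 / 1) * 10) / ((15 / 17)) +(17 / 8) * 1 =135565 / 2856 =47.47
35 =35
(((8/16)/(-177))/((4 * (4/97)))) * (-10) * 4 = 485/708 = 0.69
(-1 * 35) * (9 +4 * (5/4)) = -490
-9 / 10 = -0.90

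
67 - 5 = 62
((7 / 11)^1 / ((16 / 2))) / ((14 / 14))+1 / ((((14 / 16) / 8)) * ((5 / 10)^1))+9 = 16857 / 616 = 27.37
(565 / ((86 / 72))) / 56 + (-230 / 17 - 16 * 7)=-1198223 / 10234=-117.08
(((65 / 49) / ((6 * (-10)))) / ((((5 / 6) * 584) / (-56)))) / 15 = 0.00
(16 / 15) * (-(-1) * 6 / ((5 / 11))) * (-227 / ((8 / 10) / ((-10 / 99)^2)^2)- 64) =-196820862848 / 218317275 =-901.54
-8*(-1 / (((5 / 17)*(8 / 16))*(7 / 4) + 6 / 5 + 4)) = 5440 / 3711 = 1.47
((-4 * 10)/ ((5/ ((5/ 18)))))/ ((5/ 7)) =-28/ 9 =-3.11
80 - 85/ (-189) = 15205/ 189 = 80.45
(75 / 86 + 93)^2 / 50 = 65173329 / 369800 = 176.24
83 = 83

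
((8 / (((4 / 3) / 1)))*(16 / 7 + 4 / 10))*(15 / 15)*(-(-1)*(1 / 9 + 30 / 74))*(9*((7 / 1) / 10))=48504 / 925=52.44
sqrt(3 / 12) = 1 / 2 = 0.50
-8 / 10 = -4 / 5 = -0.80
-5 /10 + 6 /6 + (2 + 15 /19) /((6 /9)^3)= 1507 /152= 9.91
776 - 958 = -182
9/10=0.90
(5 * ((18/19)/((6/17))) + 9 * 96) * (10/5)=33342/19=1754.84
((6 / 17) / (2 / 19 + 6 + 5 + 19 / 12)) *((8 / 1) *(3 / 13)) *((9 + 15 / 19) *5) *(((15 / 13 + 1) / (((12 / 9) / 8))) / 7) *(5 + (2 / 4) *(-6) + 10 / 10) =115706880 / 8311589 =13.92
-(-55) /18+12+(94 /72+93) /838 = 457591 /30168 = 15.17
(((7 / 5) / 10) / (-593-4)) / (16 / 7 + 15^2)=-49 / 47491350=-0.00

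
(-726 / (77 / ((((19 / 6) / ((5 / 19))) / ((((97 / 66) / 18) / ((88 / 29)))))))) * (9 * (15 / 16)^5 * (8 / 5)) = -43972.39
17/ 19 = 0.89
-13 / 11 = -1.18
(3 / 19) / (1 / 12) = 36 / 19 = 1.89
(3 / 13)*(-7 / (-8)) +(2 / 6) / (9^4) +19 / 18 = 2574203 / 2047032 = 1.26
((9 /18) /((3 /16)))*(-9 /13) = -24 /13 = -1.85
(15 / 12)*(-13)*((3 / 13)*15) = -56.25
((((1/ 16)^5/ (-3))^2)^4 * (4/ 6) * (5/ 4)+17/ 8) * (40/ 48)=611293155461163445453816481950035221862614055172177945/ 345200840731009945668037542748255184110652642920759296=1.77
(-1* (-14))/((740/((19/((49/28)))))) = 38/185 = 0.21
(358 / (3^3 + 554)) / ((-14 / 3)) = -537 / 4067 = -0.13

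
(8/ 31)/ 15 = 8/ 465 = 0.02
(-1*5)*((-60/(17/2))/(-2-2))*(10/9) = -500/51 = -9.80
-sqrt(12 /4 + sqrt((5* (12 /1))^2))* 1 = -3* sqrt(7) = -7.94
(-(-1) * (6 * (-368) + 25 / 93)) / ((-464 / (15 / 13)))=1026595 / 186992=5.49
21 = 21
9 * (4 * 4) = 144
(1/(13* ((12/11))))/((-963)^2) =11/144669564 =0.00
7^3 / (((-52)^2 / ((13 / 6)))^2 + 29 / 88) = 30184 / 137060381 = 0.00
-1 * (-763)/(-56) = -109/8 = -13.62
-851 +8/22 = -9357/11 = -850.64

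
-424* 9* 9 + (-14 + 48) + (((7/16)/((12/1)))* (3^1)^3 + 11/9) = -19761289/576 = -34307.79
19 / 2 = 9.50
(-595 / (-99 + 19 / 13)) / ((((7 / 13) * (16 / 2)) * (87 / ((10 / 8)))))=71825 / 3530112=0.02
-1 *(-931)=931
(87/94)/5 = 87/470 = 0.19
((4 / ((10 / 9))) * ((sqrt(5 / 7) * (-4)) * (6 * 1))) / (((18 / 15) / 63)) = -648 * sqrt(35) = -3833.62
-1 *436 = -436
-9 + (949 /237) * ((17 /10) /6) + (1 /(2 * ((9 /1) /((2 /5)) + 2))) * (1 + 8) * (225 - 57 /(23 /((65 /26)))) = 32.32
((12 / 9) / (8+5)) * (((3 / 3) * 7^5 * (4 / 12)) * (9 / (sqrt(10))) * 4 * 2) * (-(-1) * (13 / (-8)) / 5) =-4251.87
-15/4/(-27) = 5/36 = 0.14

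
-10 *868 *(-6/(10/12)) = 62496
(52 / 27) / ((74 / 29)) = 754 / 999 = 0.75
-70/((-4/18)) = 315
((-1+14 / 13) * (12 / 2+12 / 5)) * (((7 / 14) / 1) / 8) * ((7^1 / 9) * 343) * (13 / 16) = 16807 / 1920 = 8.75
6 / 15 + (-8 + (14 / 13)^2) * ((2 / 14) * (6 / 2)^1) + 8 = 32346 / 5915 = 5.47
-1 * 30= -30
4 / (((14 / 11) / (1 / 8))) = 11 / 28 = 0.39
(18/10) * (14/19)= 126/95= 1.33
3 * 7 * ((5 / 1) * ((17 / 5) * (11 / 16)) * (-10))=-19635 / 8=-2454.38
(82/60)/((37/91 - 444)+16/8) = -3731/1205550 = -0.00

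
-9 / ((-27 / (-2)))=-2 / 3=-0.67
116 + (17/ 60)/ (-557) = 3876703/ 33420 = 116.00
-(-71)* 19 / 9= 1349 / 9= 149.89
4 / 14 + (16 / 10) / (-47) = 414 / 1645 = 0.25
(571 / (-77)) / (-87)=571 / 6699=0.09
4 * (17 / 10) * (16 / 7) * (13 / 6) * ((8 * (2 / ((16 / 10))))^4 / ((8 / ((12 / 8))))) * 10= 4420000 / 7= 631428.57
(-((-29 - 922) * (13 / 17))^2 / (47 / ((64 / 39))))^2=62910945292455936 / 184497889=340984634.75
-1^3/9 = -1/9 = -0.11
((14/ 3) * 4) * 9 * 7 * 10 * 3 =35280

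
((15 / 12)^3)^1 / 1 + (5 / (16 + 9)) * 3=817 / 320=2.55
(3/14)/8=3/112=0.03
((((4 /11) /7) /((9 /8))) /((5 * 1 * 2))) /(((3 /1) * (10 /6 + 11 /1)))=8 /65835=0.00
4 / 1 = 4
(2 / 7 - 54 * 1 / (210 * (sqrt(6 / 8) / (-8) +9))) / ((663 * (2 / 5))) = 31099 / 32073951 - 8 * sqrt(3) / 10691317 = 0.00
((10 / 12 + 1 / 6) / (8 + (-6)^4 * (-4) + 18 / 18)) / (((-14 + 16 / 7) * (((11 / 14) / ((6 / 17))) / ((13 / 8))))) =0.00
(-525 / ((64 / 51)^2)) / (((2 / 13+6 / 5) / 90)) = -3994160625 / 180224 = -22162.20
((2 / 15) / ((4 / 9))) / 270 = 1 / 900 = 0.00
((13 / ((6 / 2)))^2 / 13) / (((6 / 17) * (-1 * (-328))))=221 / 17712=0.01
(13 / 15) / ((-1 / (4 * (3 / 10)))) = -1.04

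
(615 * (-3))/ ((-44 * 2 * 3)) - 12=-5.01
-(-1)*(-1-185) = -186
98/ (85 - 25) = 49/ 30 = 1.63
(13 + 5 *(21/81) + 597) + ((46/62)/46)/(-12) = 4093231/6696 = 611.29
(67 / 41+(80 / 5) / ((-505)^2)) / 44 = 0.04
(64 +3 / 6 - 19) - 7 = 77 / 2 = 38.50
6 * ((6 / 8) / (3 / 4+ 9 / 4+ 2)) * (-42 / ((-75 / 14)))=882 / 125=7.06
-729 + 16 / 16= -728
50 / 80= 5 / 8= 0.62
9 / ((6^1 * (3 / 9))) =9 / 2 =4.50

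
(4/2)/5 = 2/5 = 0.40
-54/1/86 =-27/43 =-0.63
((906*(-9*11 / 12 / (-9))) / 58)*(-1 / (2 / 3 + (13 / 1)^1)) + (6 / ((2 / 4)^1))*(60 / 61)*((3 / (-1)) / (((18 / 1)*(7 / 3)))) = -3839901 / 2030812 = -1.89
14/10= 7/5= 1.40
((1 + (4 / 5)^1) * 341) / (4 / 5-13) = -3069 / 61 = -50.31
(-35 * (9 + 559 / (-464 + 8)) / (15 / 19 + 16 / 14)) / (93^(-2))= -2503957575 / 2056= -1217878.20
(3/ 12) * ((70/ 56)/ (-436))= -5/ 6976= -0.00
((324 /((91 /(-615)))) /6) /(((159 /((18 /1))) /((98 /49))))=-398520 /4823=-82.63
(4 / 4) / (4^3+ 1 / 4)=0.02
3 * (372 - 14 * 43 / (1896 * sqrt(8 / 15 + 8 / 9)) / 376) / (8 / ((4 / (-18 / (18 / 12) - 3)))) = -37.20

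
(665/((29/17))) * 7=79135/29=2728.79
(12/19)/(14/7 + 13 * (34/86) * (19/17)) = 172/2109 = 0.08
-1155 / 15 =-77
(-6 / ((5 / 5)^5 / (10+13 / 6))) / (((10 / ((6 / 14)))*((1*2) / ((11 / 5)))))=-2409 / 700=-3.44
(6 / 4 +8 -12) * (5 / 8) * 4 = -25 / 4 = -6.25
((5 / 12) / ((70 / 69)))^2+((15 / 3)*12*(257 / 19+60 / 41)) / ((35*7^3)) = 29160395 / 119704256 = 0.24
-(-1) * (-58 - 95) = -153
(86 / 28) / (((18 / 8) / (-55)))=-4730 / 63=-75.08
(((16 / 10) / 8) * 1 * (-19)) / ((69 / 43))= -817 / 345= -2.37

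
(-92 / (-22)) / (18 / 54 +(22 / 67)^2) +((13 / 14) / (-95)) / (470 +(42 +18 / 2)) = 429256812697 / 45283668430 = 9.48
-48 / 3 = -16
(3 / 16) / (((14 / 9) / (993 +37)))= 13905 / 112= 124.15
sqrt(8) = 2 * sqrt(2) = 2.83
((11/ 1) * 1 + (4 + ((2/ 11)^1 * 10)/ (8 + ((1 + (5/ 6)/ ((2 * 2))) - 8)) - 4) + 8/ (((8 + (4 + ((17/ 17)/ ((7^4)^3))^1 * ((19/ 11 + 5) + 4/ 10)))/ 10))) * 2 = 570083073290286/ 14868084731753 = 38.34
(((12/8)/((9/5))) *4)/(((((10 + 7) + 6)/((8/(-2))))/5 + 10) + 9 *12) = 200/7011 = 0.03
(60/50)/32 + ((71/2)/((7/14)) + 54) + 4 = 10323/80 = 129.04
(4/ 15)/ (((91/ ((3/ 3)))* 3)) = 4/ 4095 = 0.00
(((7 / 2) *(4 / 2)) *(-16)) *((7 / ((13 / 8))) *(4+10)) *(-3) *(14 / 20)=921984 / 65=14184.37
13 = 13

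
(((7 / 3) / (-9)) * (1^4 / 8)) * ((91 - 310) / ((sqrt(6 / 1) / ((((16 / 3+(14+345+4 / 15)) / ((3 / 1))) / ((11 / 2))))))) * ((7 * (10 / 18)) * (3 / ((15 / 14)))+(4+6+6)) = 10247083 * sqrt(6) / 14580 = 1721.54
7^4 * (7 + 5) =28812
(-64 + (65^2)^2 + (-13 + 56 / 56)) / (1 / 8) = 142804392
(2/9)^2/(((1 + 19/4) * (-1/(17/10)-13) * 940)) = -68/101132955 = -0.00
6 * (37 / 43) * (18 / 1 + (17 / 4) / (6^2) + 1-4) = 80549 / 1032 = 78.05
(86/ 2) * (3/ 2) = 129/ 2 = 64.50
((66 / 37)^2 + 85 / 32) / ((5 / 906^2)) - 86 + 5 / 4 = 52478997303 / 54760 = 958345.46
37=37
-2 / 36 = -1 / 18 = -0.06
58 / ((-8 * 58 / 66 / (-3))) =99 / 4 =24.75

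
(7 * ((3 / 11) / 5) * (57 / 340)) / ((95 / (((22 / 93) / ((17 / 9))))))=189 / 2239750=0.00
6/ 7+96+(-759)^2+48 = 4033581/ 7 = 576225.86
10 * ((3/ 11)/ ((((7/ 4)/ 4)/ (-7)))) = -480/ 11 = -43.64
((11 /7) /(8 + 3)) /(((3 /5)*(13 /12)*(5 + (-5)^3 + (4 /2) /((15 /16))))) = -75 /40222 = -0.00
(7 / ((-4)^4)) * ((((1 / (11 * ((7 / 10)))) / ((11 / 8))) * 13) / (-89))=-65 / 172304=-0.00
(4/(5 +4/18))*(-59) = -45.19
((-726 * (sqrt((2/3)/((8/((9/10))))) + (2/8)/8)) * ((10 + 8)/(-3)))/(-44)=-99 * sqrt(30)/20 - 99/32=-30.21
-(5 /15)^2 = -1 /9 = -0.11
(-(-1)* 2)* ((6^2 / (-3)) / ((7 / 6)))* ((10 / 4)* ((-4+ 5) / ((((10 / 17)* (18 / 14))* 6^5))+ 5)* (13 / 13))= -3499319 / 13608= -257.15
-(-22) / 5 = 22 / 5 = 4.40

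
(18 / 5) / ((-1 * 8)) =-9 / 20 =-0.45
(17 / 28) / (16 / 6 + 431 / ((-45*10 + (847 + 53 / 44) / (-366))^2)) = 2705979355874691 / 11894474900846048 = 0.23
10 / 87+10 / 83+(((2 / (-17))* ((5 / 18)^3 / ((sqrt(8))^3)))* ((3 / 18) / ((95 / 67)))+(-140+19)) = -872041 / 7221 - 1675* sqrt(2) / 180838656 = -120.76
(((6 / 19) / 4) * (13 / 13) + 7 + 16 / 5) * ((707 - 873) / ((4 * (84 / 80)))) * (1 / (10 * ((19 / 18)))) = -69471 / 1805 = -38.49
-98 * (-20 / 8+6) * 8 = -2744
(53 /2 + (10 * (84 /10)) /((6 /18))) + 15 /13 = 7271 /26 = 279.65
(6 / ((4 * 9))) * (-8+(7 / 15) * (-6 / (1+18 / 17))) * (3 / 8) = -117 / 200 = -0.58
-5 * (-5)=25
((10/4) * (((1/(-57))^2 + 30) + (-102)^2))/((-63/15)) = -847501675/136458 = -6210.71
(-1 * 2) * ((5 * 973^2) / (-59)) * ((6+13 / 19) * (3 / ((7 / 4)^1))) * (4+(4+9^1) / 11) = 6183492840 / 649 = 9527723.94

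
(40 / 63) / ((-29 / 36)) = -160 / 203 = -0.79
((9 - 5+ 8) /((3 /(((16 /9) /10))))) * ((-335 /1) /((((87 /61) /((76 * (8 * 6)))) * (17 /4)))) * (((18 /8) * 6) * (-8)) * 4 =30534402048 /493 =61935906.79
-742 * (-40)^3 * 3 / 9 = 47488000 / 3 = 15829333.33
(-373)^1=-373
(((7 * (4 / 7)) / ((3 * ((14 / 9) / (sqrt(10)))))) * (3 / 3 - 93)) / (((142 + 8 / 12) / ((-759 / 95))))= 314226 * sqrt(10) / 71155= 13.96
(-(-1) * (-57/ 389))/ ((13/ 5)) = -0.06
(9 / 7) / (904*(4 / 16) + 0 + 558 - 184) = 3 / 1400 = 0.00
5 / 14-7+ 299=4093 / 14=292.36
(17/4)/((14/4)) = 1.21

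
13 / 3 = 4.33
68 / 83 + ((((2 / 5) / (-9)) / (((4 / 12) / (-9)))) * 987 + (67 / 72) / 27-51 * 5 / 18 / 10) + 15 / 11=10517897789 / 8874360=1185.20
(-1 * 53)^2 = 2809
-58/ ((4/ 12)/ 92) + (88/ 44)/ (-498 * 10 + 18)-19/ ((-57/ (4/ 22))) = -436872685/ 27291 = -16007.94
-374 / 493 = -22 / 29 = -0.76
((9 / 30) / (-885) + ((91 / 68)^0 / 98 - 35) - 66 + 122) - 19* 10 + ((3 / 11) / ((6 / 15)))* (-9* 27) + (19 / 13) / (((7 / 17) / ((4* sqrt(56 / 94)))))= -532145139 / 1590050 + 2584* sqrt(329) / 4277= -323.71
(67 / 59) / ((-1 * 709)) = -67 / 41831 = -0.00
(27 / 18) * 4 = 6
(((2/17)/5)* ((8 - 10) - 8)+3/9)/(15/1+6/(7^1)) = 35/5661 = 0.01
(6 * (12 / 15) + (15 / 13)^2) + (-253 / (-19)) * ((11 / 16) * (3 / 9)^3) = 44877283 / 6935760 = 6.47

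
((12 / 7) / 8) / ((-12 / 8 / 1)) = -1 / 7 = -0.14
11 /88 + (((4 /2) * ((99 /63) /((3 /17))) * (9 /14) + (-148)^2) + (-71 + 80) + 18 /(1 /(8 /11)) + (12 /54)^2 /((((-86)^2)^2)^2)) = 21937.66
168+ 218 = 386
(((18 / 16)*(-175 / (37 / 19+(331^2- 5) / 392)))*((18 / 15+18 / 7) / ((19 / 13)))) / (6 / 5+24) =-0.07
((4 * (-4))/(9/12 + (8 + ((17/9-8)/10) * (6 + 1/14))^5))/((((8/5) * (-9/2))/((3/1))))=1355006693376/295381064330885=0.00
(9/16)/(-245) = -9/3920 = -0.00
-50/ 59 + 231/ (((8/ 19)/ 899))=232796549/ 472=493213.03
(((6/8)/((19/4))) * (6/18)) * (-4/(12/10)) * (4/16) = -5/114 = -0.04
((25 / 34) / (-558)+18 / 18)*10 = 94735 / 9486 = 9.99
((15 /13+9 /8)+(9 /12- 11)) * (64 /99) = -6632 /1287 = -5.15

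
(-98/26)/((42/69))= -161/26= -6.19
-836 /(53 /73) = -61028 /53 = -1151.47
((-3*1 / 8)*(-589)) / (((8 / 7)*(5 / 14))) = 86583 / 160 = 541.14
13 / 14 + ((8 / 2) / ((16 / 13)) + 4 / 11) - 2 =783 / 308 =2.54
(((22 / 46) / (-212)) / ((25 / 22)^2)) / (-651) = 0.00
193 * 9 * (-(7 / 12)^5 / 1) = -3243751 / 27648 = -117.32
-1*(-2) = 2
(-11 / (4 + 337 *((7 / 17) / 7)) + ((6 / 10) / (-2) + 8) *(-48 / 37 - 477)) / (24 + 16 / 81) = -110390027 / 725200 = -152.22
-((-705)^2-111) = -496914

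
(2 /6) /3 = 1 /9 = 0.11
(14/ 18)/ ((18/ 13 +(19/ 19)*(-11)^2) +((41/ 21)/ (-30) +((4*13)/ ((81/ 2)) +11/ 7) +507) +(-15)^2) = 57330/ 63182363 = 0.00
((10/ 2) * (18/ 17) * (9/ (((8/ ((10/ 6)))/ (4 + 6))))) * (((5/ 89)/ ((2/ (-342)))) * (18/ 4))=-25970625/ 6052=-4291.25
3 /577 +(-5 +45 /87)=-74923 /16733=-4.48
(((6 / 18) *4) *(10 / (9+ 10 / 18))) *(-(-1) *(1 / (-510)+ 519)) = 529378 / 731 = 724.18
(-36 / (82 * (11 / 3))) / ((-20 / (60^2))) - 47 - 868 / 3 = -425899 / 1353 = -314.78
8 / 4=2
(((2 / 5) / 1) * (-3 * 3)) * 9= -162 / 5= -32.40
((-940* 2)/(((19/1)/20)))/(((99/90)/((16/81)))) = -6016000/16929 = -355.37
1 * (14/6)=7/3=2.33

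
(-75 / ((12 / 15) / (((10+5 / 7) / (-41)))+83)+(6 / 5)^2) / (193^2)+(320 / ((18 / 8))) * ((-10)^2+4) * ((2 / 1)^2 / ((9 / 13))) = 193236626602747807 / 2261141877825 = 85459.75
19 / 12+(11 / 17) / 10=1.65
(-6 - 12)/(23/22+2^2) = -132/37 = -3.57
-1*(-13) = 13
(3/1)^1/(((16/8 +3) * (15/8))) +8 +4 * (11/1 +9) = 2208/25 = 88.32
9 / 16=0.56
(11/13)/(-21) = -11/273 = -0.04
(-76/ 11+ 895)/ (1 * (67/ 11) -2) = 9769/ 45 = 217.09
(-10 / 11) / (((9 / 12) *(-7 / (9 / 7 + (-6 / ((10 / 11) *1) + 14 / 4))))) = -508 / 1617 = -0.31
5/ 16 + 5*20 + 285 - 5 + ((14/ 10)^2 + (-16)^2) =255309/ 400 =638.27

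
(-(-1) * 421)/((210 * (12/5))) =421/504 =0.84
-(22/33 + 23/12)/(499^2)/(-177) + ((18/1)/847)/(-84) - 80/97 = -250934405714219/304164684528012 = -0.82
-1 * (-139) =139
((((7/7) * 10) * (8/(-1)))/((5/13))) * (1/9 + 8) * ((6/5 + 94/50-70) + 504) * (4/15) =-663662272/3375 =-196640.67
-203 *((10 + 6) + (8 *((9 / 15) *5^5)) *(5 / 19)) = -15286712 / 19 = -804563.79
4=4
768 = 768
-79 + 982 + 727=1630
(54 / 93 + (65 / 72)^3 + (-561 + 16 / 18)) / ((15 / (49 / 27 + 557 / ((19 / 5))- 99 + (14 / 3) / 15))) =-824323722333989 / 445182220800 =-1851.65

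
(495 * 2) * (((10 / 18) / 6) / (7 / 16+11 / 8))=50.57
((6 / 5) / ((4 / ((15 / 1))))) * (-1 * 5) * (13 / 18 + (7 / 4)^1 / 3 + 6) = -1315 / 8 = -164.38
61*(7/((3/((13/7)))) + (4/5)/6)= 4087/15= 272.47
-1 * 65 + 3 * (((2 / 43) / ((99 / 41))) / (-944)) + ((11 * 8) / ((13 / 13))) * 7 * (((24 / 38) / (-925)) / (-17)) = -13002207047719 / 200109934200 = -64.98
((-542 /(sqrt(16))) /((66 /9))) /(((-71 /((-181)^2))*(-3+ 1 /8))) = -53269386 /17963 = -2965.51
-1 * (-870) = 870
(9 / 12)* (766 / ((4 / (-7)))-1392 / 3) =-10827 / 8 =-1353.38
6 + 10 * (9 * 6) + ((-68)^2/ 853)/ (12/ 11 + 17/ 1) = 92732726/ 169747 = 546.30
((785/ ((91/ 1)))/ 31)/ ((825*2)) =157/ 930930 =0.00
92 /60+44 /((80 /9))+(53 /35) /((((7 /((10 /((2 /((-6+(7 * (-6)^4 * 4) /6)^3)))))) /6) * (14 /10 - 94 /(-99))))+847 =2083174893188972083 /3419220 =609254418606.87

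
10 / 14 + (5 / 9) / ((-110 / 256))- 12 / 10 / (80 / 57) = -198703 / 138600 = -1.43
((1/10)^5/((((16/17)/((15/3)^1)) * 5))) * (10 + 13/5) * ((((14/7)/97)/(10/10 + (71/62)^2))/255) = 20181/4309225000000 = 0.00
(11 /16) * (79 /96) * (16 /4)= 869 /384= 2.26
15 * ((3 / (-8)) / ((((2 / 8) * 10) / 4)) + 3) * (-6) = -216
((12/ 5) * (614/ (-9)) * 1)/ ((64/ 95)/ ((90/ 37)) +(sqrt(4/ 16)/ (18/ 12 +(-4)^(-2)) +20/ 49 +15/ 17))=-583066680/ 6721441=-86.75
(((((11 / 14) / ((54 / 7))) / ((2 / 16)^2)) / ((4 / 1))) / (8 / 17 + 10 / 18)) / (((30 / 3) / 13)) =4862 / 2355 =2.06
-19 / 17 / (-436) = 19 / 7412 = 0.00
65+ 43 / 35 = 2318 / 35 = 66.23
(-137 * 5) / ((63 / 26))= -17810 / 63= -282.70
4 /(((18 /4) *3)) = 8 /27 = 0.30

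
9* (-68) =-612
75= 75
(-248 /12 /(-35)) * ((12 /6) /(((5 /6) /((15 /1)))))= 744 /35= 21.26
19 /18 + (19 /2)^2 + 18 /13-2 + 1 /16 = 169889 /1872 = 90.75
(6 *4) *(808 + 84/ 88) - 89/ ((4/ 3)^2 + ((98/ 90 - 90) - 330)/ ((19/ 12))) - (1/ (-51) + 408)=2395908095099/ 126052212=19007.27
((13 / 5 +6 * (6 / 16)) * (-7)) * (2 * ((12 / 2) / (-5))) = 2037 / 25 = 81.48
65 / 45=13 / 9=1.44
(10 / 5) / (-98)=-1 / 49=-0.02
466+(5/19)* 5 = 8879/19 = 467.32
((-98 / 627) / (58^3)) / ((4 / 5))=-245 / 244670448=-0.00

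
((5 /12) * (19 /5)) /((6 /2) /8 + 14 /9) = 114 /139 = 0.82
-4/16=-1/4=-0.25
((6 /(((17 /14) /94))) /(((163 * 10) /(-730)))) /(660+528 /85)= -240170 /769197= -0.31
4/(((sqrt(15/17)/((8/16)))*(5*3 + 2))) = 2*sqrt(255)/255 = 0.13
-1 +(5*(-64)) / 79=-399 / 79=-5.05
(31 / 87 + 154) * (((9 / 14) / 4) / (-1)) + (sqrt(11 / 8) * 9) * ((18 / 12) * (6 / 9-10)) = -63 * sqrt(22) / 2-40287 / 1624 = -172.56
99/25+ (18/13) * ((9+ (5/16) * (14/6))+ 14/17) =820857/44200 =18.57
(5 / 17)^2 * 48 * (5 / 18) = 1000 / 867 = 1.15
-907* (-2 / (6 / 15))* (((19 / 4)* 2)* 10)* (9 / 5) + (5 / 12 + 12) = 9305969 / 12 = 775497.42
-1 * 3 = -3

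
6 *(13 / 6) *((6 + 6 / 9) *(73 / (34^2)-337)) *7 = -59074015 / 289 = -204408.36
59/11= 5.36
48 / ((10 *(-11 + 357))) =12 / 865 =0.01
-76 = -76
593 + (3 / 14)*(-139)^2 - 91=64991 / 14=4642.21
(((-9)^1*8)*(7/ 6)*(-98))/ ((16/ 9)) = 9261/ 2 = 4630.50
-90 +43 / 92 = -8237 / 92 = -89.53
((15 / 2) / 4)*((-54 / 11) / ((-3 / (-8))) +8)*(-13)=1365 / 11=124.09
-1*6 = -6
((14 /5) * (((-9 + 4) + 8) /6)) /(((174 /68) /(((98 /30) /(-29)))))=-11662 /189225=-0.06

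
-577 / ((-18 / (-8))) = -2308 / 9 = -256.44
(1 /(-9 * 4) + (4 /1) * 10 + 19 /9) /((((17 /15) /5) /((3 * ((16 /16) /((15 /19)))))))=47975 /68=705.51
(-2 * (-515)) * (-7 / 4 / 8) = -3605 / 16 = -225.31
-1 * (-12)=12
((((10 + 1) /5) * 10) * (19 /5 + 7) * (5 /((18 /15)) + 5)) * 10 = 21780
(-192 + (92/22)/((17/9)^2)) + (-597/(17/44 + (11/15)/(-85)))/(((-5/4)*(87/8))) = -74.56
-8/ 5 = -1.60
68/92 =17/23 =0.74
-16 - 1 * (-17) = 1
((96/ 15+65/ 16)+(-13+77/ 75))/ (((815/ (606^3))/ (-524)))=4404592411254/ 20375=216176314.66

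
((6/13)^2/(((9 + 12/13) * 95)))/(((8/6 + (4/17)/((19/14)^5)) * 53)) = 19939113/6474559405925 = 0.00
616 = 616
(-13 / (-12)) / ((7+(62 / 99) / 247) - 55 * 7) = -105963 / 36972688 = -0.00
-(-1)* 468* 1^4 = 468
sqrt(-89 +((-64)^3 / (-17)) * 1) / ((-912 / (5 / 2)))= -35 * sqrt(10047) / 10336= -0.34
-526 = -526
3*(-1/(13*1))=-3/13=-0.23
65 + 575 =640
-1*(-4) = 4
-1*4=-4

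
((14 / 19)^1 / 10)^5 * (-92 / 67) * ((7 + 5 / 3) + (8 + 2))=-86589664 / 1555299684375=-0.00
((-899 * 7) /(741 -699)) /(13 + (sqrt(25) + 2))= -899 /120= -7.49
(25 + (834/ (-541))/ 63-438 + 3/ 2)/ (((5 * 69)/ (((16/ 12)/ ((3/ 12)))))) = -74805272/ 11758635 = -6.36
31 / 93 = 1 / 3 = 0.33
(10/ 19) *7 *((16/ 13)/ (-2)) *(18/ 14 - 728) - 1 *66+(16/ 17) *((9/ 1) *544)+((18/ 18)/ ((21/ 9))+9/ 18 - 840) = 18502167/ 3458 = 5350.54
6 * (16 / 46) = 48 / 23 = 2.09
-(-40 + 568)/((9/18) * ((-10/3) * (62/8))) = 6336/155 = 40.88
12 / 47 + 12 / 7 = 648 / 329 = 1.97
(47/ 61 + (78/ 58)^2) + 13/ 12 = 2254609/ 615612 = 3.66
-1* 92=-92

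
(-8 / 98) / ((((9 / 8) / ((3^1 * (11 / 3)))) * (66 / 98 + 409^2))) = -176 / 36885609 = -0.00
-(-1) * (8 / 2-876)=-872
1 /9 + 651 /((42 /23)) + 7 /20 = 64253 /180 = 356.96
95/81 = 1.17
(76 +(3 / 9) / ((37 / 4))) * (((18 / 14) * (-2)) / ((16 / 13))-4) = -359755 / 777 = -463.01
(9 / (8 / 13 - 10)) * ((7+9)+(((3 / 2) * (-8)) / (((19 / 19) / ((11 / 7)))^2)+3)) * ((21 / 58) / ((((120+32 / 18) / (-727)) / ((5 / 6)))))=-18.37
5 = 5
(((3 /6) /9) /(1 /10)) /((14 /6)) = 5 /21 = 0.24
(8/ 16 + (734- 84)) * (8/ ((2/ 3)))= 7806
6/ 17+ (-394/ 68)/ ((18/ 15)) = -913/ 204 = -4.48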